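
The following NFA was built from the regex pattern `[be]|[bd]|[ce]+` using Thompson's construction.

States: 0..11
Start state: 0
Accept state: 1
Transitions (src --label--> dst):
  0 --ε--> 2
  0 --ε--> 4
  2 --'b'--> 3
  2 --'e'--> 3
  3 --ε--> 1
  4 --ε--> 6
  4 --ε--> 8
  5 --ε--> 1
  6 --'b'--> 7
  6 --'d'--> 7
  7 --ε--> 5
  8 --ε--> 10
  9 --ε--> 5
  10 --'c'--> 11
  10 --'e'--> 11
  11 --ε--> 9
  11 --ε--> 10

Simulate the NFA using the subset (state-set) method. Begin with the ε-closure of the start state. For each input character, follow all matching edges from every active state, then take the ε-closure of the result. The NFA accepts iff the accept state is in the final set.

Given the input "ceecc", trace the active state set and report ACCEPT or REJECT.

start: ε-closure({0}) = {0,2,4,6,8,10}
'c' @ 1: {1,5,9,10,11}  [accepting]
'e' @ 2: {1,5,9,10,11}  [accepting]
'e' @ 3: {1,5,9,10,11}  [accepting]
'c' @ 4: {1,5,9,10,11}  [accepting]
'c' @ 5: {1,5,9,10,11}  [accepting]
final: {1,5,9,10,11}; accept 1 in set

Answer: ACCEPT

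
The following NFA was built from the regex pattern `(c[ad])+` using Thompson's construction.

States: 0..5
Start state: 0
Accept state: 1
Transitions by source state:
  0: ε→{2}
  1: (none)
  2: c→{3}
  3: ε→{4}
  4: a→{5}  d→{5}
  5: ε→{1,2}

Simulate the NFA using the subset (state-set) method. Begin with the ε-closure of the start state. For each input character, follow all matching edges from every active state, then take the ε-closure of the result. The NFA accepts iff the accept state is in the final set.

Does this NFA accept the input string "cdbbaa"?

S₀ = ε-closure({0}) = {0,2}
'c' @ 1: {3,4}
'd' @ 2: {1,2,5}  (accept∈set)
'b' @ 3: {}  — state set empty
rest 'baa' ignored (set empty)
after full input: {}  (accept=1 not in)

Answer: REJECT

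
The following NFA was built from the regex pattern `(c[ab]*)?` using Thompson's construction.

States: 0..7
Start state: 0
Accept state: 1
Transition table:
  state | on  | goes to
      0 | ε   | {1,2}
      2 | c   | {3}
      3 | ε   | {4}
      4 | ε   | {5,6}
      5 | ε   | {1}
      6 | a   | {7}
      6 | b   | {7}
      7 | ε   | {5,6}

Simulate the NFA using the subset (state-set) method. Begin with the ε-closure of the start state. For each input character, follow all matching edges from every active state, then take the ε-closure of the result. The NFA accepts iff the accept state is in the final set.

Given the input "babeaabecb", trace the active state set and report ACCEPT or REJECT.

start: ε-closure({0}) = {0,1,2}
'b' @ 1: {}  — no active states
rest 'abeaabecb' ignored (set empty)
after full input: {}  (accept=1 not in)

Answer: REJECT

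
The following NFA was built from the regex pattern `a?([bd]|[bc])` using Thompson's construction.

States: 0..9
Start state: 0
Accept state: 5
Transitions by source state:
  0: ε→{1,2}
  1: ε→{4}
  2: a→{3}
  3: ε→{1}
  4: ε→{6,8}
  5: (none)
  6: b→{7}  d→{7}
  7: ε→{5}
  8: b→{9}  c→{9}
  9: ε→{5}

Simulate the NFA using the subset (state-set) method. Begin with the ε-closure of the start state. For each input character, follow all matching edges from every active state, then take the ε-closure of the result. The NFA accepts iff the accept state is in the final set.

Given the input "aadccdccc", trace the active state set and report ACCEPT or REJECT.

Answer: REJECT

Steps:
start: ε-closure({0}) = {0,1,2,4,6,8}
'a' @ 1: {1,3,4,6,8}
'a' @ 2: {}  — state set empty
rest 'dccdccc' ignored (set empty)
after full input: {}  (accept=5 not in)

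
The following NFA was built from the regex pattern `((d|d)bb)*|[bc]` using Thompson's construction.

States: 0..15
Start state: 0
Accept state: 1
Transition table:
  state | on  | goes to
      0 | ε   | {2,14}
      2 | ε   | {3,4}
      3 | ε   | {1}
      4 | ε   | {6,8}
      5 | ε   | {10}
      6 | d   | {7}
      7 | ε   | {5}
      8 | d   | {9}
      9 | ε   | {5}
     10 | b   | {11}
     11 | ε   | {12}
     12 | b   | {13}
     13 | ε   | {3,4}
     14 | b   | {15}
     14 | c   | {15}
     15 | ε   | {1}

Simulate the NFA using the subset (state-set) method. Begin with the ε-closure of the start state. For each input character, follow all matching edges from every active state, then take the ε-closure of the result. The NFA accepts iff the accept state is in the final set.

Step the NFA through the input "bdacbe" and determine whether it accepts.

initial (ε-close {0}): {0,1,2,3,4,6,8,14}
'b' @ 1: {1,15}  (accept∈set)
'd' @ 2: {}  — no active states
rest 'acbe' ignored (set empty)
final: {}; accept 1 not in set

Answer: REJECT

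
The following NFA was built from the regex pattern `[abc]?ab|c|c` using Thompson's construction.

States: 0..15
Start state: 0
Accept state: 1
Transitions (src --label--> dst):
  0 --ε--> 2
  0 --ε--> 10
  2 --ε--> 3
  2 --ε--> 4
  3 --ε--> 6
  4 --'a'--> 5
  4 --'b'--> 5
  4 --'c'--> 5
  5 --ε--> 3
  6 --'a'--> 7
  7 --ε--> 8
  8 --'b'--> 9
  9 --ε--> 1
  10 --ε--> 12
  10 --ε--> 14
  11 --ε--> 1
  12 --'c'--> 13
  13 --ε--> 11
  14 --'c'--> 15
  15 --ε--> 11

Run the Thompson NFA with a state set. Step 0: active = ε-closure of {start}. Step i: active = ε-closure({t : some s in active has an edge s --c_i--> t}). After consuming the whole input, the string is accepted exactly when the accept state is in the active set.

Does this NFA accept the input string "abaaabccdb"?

S₀ = ε-closure({0}) = {0,2,3,4,6,10,12,14}
'a' @ 1: {3,5,6,7,8}
'b' @ 2: {1,9}  ✓accept
'a' @ 3: {}  — no active states
rest 'aabccdb' ignored (set empty)
after full input: {}  (accept=1 not in)

Answer: REJECT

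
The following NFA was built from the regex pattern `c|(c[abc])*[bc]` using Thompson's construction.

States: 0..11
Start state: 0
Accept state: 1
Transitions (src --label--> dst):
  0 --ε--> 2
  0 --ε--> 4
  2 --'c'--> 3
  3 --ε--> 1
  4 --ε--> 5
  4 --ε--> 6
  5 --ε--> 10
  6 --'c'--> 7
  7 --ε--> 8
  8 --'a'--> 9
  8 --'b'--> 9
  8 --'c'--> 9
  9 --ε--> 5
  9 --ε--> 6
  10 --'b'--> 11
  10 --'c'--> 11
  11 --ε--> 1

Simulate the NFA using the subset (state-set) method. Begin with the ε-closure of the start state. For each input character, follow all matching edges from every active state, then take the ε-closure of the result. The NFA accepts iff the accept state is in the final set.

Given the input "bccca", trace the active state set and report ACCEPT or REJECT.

Answer: REJECT

Trace:
start: ε-closure({0}) = {0,2,4,5,6,10}
'b' @ 1: {1,11}  ✓accept
'c' @ 2: {}  — state set empty
rest 'cca' ignored (set empty)
final: {}; accept 1 not in set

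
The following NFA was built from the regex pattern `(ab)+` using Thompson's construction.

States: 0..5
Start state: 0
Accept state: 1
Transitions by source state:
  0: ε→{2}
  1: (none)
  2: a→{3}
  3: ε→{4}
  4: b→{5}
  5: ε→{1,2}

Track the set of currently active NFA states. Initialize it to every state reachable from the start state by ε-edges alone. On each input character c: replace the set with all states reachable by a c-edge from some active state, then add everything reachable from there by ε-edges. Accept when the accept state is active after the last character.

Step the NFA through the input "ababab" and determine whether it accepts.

initial (ε-close {0}): {0,2}
'a' @ 1: {3,4}
'b' @ 2: {1,2,5}  ✓accept
'a' @ 3: {3,4}
'b' @ 4: {1,2,5}  ✓accept
'a' @ 5: {3,4}
'b' @ 6: {1,2,5}  ✓accept
final: {1,2,5}; accept 1 in set

Answer: ACCEPT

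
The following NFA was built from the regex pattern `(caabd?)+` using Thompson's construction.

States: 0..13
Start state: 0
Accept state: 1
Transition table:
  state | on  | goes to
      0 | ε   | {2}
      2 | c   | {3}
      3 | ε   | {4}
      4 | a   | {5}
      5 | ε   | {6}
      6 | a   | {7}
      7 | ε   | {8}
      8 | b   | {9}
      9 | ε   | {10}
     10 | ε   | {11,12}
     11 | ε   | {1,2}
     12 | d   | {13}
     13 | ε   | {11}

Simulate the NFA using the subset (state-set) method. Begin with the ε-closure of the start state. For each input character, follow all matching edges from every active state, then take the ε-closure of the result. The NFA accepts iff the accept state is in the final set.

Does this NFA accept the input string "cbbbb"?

Answer: REJECT

Steps:
start: ε-closure({0}) = {0,2}
'c' @ 1: {3,4}
'b' @ 2: {}  — dead — no transitions
rest 'bbb' ignored (set empty)
end set {} — state 1 not in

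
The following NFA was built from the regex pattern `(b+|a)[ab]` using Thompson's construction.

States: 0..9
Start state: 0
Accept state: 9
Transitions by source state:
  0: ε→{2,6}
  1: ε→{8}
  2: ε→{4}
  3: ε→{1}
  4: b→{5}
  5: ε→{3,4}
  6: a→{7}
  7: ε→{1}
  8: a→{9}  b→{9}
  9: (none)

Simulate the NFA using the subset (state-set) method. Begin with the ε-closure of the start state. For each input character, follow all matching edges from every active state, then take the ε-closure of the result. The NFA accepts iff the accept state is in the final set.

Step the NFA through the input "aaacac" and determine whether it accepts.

S₀ = ε-closure({0}) = {0,2,4,6}
'a' @ 1: {1,7,8}
'a' @ 2: {9}  (accept∈set)
'a' @ 3: {}  — no active states
rest 'cac' ignored (set empty)
end set {} — state 9 not in

Answer: REJECT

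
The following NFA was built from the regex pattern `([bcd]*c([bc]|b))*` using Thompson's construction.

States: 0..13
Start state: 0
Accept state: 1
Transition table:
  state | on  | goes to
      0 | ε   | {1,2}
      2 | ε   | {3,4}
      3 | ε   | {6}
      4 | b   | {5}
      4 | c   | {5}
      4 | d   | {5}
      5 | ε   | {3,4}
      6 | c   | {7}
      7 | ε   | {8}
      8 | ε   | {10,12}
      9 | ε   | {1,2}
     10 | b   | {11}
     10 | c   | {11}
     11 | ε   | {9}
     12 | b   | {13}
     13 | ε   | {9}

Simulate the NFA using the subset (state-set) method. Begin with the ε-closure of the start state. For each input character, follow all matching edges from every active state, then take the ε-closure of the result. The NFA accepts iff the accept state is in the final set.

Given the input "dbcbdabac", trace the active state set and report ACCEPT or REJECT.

Answer: REJECT

Derivation:
start: ε-closure({0}) = {0,1,2,3,4,6}
'd' @ 1: {3,4,5,6}
'b' @ 2: {3,4,5,6}
'c' @ 3: {3,4,5,6,7,8,10,12}
'b' @ 4: {1,2,3,4,5,6,9,11,13}  ✓accept
'd' @ 5: {3,4,5,6}
'a' @ 6: {}  — no active states
rest 'bac' ignored (set empty)
final: {}; accept 1 not in set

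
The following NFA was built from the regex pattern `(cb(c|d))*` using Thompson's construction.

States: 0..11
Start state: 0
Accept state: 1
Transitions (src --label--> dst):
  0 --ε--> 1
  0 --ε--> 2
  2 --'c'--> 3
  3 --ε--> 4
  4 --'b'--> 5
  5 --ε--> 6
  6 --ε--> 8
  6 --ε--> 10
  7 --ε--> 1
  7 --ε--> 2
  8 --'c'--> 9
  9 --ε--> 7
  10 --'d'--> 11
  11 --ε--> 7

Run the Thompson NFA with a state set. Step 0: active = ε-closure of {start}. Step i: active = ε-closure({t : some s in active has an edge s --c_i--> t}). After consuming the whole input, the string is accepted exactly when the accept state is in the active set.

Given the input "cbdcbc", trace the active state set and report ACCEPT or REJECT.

S₀ = ε-closure({0}) = {0,1,2}
'c' @ 1: {3,4}
'b' @ 2: {5,6,8,10}
'd' @ 3: {1,2,7,11}  [accepting]
'c' @ 4: {3,4}
'b' @ 5: {5,6,8,10}
'c' @ 6: {1,2,7,9}  [accepting]
final: {1,2,7,9}; accept 1 in set

Answer: ACCEPT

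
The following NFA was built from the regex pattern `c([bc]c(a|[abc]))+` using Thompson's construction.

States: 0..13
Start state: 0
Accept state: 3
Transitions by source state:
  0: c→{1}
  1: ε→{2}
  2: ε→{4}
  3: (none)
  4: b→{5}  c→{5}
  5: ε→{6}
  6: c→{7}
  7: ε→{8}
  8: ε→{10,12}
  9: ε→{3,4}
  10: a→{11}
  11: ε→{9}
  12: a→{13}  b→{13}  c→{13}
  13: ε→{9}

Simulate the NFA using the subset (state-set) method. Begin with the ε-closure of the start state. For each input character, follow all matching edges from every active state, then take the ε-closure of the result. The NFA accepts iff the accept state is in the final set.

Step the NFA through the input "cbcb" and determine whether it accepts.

Answer: ACCEPT

Derivation:
start: ε-closure({0}) = {0}
'c' @ 1: {1,2,4}
'b' @ 2: {5,6}
'c' @ 3: {7,8,10,12}
'b' @ 4: {3,4,9,13}  (accept∈set)
end set {3,4,9,13} — state 3 in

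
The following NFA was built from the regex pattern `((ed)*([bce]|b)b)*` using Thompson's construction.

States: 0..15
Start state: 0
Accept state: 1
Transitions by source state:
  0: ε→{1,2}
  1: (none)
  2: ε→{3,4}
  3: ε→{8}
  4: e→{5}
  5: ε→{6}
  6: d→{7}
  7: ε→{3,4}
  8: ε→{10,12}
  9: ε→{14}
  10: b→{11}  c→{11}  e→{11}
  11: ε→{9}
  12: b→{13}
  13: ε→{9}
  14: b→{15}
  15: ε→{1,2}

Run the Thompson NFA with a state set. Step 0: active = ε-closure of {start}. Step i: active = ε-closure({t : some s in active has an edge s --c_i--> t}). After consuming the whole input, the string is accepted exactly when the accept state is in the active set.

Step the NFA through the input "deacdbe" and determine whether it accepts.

initial (ε-close {0}): {0,1,2,3,4,8,10,12}
'd' @ 1: {}  — no active states
rest 'eacdbe' ignored (set empty)
after full input: {}  (accept=1 not in)

Answer: REJECT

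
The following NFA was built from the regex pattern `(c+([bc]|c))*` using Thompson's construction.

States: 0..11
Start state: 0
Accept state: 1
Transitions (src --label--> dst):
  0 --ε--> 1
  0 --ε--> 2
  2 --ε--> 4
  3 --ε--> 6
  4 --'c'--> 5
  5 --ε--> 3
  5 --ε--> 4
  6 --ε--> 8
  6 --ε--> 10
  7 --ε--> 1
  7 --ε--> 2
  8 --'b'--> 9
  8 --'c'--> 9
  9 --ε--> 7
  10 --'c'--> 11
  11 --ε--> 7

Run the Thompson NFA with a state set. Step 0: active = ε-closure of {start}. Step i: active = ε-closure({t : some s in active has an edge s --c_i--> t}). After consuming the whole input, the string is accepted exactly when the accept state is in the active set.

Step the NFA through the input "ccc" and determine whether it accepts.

Answer: ACCEPT

Trace:
start: ε-closure({0}) = {0,1,2,4}
'c' @ 1: {3,4,5,6,8,10}
'c' @ 2: {1,2,3,4,5,6,7,8,9,10,11}  (accept∈set)
'c' @ 3: {1,2,3,4,5,6,7,8,9,10,11}  (accept∈set)
final: {1,2,3,4,5,6,7,8,9,10,11}; accept 1 in set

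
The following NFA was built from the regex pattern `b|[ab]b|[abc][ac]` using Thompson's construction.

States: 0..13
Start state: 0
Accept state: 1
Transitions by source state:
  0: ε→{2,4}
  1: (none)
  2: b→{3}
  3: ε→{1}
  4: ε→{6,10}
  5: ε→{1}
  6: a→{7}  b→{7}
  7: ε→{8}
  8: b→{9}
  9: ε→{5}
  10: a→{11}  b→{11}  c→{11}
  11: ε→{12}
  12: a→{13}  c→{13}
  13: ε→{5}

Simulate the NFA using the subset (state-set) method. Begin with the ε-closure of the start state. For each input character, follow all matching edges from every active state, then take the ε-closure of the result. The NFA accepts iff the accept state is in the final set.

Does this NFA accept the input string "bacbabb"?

Answer: REJECT

Derivation:
initial (ε-close {0}): {0,2,4,6,10}
'b' @ 1: {1,3,7,8,11,12}  ✓accept
'a' @ 2: {1,5,13}  ✓accept
'c' @ 3: {}  — dead — no transitions
rest 'babb' ignored (set empty)
final: {}; accept 1 not in set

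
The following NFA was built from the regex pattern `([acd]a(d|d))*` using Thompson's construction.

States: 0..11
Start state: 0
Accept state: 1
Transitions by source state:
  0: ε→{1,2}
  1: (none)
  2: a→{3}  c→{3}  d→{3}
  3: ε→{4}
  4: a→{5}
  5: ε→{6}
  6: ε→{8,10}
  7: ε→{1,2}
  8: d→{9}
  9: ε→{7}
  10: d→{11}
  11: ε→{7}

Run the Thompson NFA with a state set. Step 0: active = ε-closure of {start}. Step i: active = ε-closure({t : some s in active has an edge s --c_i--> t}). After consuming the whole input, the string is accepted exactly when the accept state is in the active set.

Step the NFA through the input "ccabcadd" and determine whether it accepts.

Answer: REJECT

Trace:
S₀ = ε-closure({0}) = {0,1,2}
'c' @ 1: {3,4}
'c' @ 2: {}  — no active states
rest 'abcadd' ignored (set empty)
end set {} — state 1 not in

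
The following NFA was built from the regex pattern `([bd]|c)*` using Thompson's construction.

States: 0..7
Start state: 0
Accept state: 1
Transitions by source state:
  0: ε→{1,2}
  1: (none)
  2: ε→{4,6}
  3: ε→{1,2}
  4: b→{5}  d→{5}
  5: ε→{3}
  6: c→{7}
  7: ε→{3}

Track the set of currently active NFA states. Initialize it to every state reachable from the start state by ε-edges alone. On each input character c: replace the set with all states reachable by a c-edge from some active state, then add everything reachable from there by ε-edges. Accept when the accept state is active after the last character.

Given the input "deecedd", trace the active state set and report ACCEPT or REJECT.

Answer: REJECT

Steps:
start: ε-closure({0}) = {0,1,2,4,6}
'd' @ 1: {1,2,3,4,5,6}  ✓accept
'e' @ 2: {}  — state set empty
rest 'ecedd' ignored (set empty)
after full input: {}  (accept=1 not in)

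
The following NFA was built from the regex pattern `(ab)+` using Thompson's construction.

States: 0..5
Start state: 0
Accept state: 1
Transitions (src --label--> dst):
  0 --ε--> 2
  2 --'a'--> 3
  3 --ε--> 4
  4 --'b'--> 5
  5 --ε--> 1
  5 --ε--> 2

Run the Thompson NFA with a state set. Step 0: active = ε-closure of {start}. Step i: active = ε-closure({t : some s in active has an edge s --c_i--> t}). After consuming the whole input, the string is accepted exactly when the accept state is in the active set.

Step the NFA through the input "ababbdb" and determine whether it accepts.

start: ε-closure({0}) = {0,2}
'a' @ 1: {3,4}
'b' @ 2: {1,2,5}  [accepting]
'a' @ 3: {3,4}
'b' @ 4: {1,2,5}  [accepting]
'b' @ 5: {}  — state set empty
rest 'db' ignored (set empty)
end set {} — state 1 not in

Answer: REJECT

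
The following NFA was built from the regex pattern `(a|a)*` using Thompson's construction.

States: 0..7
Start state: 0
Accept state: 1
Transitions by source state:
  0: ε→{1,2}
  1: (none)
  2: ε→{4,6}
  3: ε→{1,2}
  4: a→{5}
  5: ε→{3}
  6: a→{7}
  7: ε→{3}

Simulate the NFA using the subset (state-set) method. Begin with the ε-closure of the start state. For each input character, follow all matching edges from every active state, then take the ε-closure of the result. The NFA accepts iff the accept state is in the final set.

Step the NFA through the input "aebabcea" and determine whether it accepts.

initial (ε-close {0}): {0,1,2,4,6}
'a' @ 1: {1,2,3,4,5,6,7}  (accept∈set)
'e' @ 2: {}  — no active states
rest 'babcea' ignored (set empty)
end set {} — state 1 not in

Answer: REJECT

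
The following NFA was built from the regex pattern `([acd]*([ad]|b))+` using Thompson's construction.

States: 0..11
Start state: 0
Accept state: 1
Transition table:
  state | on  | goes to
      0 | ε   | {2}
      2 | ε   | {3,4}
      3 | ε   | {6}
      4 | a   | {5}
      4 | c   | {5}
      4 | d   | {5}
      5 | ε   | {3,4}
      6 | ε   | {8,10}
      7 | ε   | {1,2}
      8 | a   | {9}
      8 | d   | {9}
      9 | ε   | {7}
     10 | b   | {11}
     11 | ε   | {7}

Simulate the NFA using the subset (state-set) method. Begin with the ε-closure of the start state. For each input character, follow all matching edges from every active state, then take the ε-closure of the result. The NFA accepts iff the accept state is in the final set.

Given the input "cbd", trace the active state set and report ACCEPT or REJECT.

Answer: ACCEPT

Steps:
S₀ = ε-closure({0}) = {0,2,3,4,6,8,10}
'c' @ 1: {3,4,5,6,8,10}
'b' @ 2: {1,2,3,4,6,7,8,10,11}  [accepting]
'd' @ 3: {1,2,3,4,5,6,7,8,9,10}  [accepting]
after full input: {1,2,3,4,5,6,7,8,9,10}  (accept=1 in)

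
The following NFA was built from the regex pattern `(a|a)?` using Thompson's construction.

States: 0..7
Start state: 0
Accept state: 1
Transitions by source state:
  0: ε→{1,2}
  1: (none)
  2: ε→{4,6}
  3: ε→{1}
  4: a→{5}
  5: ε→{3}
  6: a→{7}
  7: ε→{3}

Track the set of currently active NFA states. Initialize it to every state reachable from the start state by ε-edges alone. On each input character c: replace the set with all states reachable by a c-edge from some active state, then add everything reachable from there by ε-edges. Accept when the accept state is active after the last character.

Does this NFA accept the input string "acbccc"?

S₀ = ε-closure({0}) = {0,1,2,4,6}
'a' @ 1: {1,3,5,7}  ✓accept
'c' @ 2: {}  — state set empty
rest 'bccc' ignored (set empty)
final: {}; accept 1 not in set

Answer: REJECT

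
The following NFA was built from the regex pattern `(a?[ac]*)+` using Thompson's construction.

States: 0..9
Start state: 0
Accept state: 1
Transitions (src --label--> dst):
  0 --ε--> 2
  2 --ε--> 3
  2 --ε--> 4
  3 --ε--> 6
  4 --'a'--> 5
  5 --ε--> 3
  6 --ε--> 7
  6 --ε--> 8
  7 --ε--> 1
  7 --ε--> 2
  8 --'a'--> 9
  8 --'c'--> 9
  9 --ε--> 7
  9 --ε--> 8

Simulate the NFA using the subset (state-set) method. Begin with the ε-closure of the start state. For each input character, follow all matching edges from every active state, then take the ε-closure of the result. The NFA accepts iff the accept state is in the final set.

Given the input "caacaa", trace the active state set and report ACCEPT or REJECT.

start: ε-closure({0}) = {0,1,2,3,4,6,7,8}
'c' @ 1: {1,2,3,4,6,7,8,9}  [accepting]
'a' @ 2: {1,2,3,4,5,6,7,8,9}  [accepting]
'a' @ 3: {1,2,3,4,5,6,7,8,9}  [accepting]
'c' @ 4: {1,2,3,4,6,7,8,9}  [accepting]
'a' @ 5: {1,2,3,4,5,6,7,8,9}  [accepting]
'a' @ 6: {1,2,3,4,5,6,7,8,9}  [accepting]
final: {1,2,3,4,5,6,7,8,9}; accept 1 in set

Answer: ACCEPT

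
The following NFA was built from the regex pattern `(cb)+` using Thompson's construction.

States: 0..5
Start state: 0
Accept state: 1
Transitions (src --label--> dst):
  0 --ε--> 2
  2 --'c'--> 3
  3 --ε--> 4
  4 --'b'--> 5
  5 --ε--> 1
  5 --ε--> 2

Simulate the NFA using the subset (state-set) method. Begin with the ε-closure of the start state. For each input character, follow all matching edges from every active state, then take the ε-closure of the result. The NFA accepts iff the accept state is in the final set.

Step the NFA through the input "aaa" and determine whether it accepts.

Answer: REJECT

Trace:
S₀ = ε-closure({0}) = {0,2}
'a' @ 1: {}  — state set empty
rest 'aa' ignored (set empty)
after full input: {}  (accept=1 not in)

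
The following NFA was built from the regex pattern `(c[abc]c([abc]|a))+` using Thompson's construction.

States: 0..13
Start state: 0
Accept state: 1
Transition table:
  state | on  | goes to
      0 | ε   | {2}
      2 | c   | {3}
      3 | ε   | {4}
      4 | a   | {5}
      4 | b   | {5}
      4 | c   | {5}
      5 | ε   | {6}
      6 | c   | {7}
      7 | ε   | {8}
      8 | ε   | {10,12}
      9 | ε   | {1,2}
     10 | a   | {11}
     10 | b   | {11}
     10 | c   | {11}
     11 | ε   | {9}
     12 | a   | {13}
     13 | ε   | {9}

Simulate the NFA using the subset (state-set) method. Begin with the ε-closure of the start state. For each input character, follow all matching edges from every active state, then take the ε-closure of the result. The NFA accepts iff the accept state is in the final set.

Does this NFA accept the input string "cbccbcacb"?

initial (ε-close {0}): {0,2}
'c' @ 1: {3,4}
'b' @ 2: {5,6}
'c' @ 3: {7,8,10,12}
'c' @ 4: {1,2,9,11}  ✓accept
'b' @ 5: {}  — dead — no transitions
rest 'cacb' ignored (set empty)
end set {} — state 1 not in

Answer: REJECT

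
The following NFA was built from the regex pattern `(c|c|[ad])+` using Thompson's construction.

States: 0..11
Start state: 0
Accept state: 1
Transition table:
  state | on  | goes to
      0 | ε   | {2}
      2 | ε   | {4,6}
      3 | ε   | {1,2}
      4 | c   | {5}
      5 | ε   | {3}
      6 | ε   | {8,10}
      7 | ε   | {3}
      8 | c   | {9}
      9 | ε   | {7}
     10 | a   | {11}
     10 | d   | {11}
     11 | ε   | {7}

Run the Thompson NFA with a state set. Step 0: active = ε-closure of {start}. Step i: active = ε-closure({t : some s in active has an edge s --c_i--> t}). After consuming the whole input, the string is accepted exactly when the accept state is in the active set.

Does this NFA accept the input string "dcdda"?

S₀ = ε-closure({0}) = {0,2,4,6,8,10}
'd' @ 1: {1,2,3,4,6,7,8,10,11}  [accepting]
'c' @ 2: {1,2,3,4,5,6,7,8,9,10}  [accepting]
'd' @ 3: {1,2,3,4,6,7,8,10,11}  [accepting]
'd' @ 4: {1,2,3,4,6,7,8,10,11}  [accepting]
'a' @ 5: {1,2,3,4,6,7,8,10,11}  [accepting]
final: {1,2,3,4,6,7,8,10,11}; accept 1 in set

Answer: ACCEPT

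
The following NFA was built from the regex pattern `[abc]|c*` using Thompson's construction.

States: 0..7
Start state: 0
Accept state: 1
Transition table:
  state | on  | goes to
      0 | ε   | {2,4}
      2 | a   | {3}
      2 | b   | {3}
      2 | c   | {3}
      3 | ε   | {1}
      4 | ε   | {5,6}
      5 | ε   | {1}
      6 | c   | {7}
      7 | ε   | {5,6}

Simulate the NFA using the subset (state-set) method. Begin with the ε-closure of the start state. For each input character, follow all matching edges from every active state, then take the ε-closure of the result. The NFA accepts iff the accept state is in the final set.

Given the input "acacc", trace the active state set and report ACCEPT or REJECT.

initial (ε-close {0}): {0,1,2,4,5,6}
'a' @ 1: {1,3}  ✓accept
'c' @ 2: {}  — no active states
rest 'acc' ignored (set empty)
after full input: {}  (accept=1 not in)

Answer: REJECT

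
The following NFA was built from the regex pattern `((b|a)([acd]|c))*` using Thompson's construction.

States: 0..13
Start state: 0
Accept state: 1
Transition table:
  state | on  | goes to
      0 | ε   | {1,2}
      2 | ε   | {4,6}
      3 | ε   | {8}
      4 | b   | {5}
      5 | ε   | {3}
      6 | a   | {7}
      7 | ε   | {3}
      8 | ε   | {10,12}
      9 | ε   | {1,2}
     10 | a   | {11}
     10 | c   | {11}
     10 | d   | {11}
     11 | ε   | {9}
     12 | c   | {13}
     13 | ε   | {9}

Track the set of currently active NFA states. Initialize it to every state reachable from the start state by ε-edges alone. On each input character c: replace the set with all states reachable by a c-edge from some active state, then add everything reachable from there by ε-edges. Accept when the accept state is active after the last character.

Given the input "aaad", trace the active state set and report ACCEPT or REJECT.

Answer: ACCEPT

Derivation:
start: ε-closure({0}) = {0,1,2,4,6}
'a' @ 1: {3,7,8,10,12}
'a' @ 2: {1,2,4,6,9,11}  [accepting]
'a' @ 3: {3,7,8,10,12}
'd' @ 4: {1,2,4,6,9,11}  [accepting]
after full input: {1,2,4,6,9,11}  (accept=1 in)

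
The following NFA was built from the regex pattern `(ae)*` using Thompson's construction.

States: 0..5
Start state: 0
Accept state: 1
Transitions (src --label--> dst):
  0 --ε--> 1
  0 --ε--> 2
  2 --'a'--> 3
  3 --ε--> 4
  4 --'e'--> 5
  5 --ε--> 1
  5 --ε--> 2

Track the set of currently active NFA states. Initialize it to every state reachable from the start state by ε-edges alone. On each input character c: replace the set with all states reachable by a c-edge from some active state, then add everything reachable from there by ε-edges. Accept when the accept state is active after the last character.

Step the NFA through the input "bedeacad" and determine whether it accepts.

Answer: REJECT

Derivation:
S₀ = ε-closure({0}) = {0,1,2}
'b' @ 1: {}  — state set empty
rest 'edeacad' ignored (set empty)
end set {} — state 1 not in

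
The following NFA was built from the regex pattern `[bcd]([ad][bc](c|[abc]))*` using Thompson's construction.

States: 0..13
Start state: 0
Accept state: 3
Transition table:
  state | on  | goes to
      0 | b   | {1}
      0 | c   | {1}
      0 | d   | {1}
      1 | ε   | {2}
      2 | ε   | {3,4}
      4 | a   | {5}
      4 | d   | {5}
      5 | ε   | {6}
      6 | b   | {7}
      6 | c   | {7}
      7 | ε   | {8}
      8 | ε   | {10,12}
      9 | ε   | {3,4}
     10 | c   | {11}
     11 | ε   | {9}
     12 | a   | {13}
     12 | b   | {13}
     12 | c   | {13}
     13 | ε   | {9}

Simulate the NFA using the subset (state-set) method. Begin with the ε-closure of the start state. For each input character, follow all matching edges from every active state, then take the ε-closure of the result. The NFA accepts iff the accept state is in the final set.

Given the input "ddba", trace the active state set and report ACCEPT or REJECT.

Answer: ACCEPT

Derivation:
start: ε-closure({0}) = {0}
'd' @ 1: {1,2,3,4}  (accept∈set)
'd' @ 2: {5,6}
'b' @ 3: {7,8,10,12}
'a' @ 4: {3,4,9,13}  (accept∈set)
after full input: {3,4,9,13}  (accept=3 in)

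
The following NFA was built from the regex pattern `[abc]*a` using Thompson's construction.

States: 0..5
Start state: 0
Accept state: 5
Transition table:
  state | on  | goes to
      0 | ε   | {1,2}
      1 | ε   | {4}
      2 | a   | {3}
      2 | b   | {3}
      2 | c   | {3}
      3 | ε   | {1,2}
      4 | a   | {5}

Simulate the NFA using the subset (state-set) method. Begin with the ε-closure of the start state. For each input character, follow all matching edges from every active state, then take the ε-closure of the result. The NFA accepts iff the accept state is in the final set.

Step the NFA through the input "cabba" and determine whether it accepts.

Answer: ACCEPT

Steps:
initial (ε-close {0}): {0,1,2,4}
'c' @ 1: {1,2,3,4}
'a' @ 2: {1,2,3,4,5}  [accepting]
'b' @ 3: {1,2,3,4}
'b' @ 4: {1,2,3,4}
'a' @ 5: {1,2,3,4,5}  [accepting]
end set {1,2,3,4,5} — state 5 in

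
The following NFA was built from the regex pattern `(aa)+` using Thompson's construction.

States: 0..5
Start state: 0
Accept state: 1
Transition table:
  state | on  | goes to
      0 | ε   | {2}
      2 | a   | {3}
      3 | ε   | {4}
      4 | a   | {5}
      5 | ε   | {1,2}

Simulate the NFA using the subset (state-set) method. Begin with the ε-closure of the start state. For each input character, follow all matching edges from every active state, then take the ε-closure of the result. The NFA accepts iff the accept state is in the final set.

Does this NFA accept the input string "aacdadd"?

Answer: REJECT

Steps:
S₀ = ε-closure({0}) = {0,2}
'a' @ 1: {3,4}
'a' @ 2: {1,2,5}  [accepting]
'c' @ 3: {}  — no active states
rest 'dadd' ignored (set empty)
final: {}; accept 1 not in set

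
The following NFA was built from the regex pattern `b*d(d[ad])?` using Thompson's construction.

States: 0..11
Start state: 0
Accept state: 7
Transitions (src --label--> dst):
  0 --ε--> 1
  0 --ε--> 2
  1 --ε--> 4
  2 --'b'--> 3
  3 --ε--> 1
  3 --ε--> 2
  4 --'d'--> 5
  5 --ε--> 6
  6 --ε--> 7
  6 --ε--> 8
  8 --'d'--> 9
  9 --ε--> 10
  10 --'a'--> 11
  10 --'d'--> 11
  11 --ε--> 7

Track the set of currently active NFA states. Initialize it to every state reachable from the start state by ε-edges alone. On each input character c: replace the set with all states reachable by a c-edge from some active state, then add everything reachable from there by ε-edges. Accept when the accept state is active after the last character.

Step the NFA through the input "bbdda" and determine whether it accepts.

S₀ = ε-closure({0}) = {0,1,2,4}
'b' @ 1: {1,2,3,4}
'b' @ 2: {1,2,3,4}
'd' @ 3: {5,6,7,8}  [accepting]
'd' @ 4: {9,10}
'a' @ 5: {7,11}  [accepting]
end set {7,11} — state 7 in

Answer: ACCEPT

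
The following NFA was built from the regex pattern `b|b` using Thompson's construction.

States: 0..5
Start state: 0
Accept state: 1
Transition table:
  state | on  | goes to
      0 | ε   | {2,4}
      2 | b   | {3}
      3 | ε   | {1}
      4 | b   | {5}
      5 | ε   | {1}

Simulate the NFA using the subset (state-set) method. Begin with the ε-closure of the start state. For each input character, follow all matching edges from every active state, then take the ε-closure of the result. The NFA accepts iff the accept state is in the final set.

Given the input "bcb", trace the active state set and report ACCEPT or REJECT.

Answer: REJECT

Trace:
start: ε-closure({0}) = {0,2,4}
'b' @ 1: {1,3,5}  ✓accept
'c' @ 2: {}  — dead — no transitions
rest 'b' ignored (set empty)
end set {} — state 1 not in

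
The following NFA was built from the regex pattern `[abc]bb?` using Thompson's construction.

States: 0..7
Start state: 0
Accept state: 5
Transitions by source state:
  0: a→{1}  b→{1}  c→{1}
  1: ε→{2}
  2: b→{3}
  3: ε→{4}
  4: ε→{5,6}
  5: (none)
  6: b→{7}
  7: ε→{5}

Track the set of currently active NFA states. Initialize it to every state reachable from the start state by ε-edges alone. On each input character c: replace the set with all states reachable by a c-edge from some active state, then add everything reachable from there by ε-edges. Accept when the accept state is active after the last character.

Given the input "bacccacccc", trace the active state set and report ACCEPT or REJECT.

Answer: REJECT

Trace:
S₀ = ε-closure({0}) = {0}
'b' @ 1: {1,2}
'a' @ 2: {}  — state set empty
rest 'cccacccc' ignored (set empty)
end set {} — state 5 not in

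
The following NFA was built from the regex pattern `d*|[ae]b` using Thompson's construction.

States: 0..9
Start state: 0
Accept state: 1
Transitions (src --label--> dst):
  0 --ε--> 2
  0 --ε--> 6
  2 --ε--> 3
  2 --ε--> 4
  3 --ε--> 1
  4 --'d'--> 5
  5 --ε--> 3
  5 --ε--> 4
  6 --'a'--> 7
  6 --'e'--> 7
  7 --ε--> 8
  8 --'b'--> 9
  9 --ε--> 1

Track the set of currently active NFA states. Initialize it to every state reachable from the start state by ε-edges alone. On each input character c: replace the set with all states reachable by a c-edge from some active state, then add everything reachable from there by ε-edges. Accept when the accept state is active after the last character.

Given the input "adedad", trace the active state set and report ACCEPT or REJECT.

Answer: REJECT

Steps:
S₀ = ε-closure({0}) = {0,1,2,3,4,6}
'a' @ 1: {7,8}
'd' @ 2: {}  — no active states
rest 'edad' ignored (set empty)
final: {}; accept 1 not in set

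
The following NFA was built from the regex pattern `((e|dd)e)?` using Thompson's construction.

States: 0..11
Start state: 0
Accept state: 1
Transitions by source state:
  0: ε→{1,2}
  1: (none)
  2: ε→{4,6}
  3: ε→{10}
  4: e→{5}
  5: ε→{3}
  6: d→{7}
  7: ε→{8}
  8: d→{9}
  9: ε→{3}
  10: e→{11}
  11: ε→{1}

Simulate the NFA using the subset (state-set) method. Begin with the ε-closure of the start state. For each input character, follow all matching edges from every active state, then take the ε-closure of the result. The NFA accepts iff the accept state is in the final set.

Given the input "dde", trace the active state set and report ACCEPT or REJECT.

initial (ε-close {0}): {0,1,2,4,6}
'd' @ 1: {7,8}
'd' @ 2: {3,9,10}
'e' @ 3: {1,11}  (accept∈set)
end set {1,11} — state 1 in

Answer: ACCEPT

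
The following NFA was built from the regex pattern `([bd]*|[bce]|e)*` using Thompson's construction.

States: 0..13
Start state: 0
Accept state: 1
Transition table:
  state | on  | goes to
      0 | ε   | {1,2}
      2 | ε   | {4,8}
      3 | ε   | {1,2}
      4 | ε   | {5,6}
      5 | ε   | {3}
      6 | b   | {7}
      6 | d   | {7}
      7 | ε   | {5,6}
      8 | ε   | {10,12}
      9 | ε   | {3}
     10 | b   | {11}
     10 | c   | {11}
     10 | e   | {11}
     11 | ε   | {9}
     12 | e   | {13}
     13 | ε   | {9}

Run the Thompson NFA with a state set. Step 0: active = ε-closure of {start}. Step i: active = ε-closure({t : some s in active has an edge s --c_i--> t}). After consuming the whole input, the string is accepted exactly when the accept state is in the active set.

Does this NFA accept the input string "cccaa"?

Answer: REJECT

Derivation:
start: ε-closure({0}) = {0,1,2,3,4,5,6,8,10,12}
'c' @ 1: {1,2,3,4,5,6,8,9,10,11,12}  (accept∈set)
'c' @ 2: {1,2,3,4,5,6,8,9,10,11,12}  (accept∈set)
'c' @ 3: {1,2,3,4,5,6,8,9,10,11,12}  (accept∈set)
'a' @ 4: {}  — state set empty
rest 'a' ignored (set empty)
end set {} — state 1 not in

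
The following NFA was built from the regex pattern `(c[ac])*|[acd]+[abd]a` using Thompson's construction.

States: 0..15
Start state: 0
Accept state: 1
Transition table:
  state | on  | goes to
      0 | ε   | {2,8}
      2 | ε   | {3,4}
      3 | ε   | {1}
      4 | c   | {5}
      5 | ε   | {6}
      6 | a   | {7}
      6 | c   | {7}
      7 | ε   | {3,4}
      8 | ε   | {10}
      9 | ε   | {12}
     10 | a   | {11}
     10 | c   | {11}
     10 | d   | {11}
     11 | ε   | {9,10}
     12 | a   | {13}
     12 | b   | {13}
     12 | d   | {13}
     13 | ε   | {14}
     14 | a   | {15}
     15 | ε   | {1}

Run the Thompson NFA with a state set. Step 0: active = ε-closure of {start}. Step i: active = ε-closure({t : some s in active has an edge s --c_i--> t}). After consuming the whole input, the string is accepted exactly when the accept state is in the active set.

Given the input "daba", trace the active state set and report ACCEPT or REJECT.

initial (ε-close {0}): {0,1,2,3,4,8,10}
'd' @ 1: {9,10,11,12}
'a' @ 2: {9,10,11,12,13,14}
'b' @ 3: {13,14}
'a' @ 4: {1,15}  (accept∈set)
after full input: {1,15}  (accept=1 in)

Answer: ACCEPT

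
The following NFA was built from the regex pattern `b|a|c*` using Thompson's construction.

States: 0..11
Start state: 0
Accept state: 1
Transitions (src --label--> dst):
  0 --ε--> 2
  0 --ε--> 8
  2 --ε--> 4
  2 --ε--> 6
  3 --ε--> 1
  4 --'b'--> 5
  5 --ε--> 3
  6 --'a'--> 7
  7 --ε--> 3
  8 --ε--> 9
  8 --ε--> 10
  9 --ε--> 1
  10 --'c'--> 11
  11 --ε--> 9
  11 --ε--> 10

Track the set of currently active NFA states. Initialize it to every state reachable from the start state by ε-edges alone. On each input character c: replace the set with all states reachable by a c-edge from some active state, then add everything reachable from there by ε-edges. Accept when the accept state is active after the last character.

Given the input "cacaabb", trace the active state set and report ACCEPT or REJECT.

Answer: REJECT

Derivation:
start: ε-closure({0}) = {0,1,2,4,6,8,9,10}
'c' @ 1: {1,9,10,11}  (accept∈set)
'a' @ 2: {}  — state set empty
rest 'caabb' ignored (set empty)
after full input: {}  (accept=1 not in)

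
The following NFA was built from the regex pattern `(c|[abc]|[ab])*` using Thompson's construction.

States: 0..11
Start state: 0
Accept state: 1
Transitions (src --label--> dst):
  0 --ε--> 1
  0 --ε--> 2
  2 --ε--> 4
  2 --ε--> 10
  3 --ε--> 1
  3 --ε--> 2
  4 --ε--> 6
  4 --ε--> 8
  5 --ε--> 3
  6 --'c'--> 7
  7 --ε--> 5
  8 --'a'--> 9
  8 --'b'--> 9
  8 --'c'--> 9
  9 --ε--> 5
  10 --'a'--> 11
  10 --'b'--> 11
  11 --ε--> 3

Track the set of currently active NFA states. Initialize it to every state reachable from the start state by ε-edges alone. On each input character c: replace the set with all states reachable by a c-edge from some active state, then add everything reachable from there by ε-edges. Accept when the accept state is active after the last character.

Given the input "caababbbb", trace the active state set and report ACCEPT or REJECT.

Answer: ACCEPT

Trace:
initial (ε-close {0}): {0,1,2,4,6,8,10}
'c' @ 1: {1,2,3,4,5,6,7,8,9,10}  [accepting]
'a' @ 2: {1,2,3,4,5,6,8,9,10,11}  [accepting]
'a' @ 3: {1,2,3,4,5,6,8,9,10,11}  [accepting]
'b' @ 4: {1,2,3,4,5,6,8,9,10,11}  [accepting]
'a' @ 5: {1,2,3,4,5,6,8,9,10,11}  [accepting]
'b' @ 6: {1,2,3,4,5,6,8,9,10,11}  [accepting]
'b' @ 7: {1,2,3,4,5,6,8,9,10,11}  [accepting]
'b' @ 8: {1,2,3,4,5,6,8,9,10,11}  [accepting]
'b' @ 9: {1,2,3,4,5,6,8,9,10,11}  [accepting]
after full input: {1,2,3,4,5,6,8,9,10,11}  (accept=1 in)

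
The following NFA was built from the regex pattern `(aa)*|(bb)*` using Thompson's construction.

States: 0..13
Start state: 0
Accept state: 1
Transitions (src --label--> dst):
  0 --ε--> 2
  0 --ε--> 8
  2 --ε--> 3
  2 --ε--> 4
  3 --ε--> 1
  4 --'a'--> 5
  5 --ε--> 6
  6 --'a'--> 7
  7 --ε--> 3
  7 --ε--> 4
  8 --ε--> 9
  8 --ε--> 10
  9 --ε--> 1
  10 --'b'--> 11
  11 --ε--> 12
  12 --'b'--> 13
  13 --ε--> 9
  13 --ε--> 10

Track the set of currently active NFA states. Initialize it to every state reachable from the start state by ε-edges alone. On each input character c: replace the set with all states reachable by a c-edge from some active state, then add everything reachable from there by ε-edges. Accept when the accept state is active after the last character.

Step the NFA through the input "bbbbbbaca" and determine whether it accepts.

S₀ = ε-closure({0}) = {0,1,2,3,4,8,9,10}
'b' @ 1: {11,12}
'b' @ 2: {1,9,10,13}  (accept∈set)
'b' @ 3: {11,12}
'b' @ 4: {1,9,10,13}  (accept∈set)
'b' @ 5: {11,12}
'b' @ 6: {1,9,10,13}  (accept∈set)
'a' @ 7: {}  — state set empty
rest 'ca' ignored (set empty)
end set {} — state 1 not in

Answer: REJECT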